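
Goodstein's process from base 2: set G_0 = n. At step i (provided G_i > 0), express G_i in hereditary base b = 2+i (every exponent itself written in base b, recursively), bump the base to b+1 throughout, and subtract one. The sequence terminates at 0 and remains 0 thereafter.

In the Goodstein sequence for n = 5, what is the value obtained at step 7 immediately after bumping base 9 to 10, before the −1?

step 0: 5 = 2^2 + 1; sub 3 for 2: 3^3 + 1; = 28; G_1 = 28−1 = 27
step 1: 27 = 3^3; sub 4 for 3: 4^4; = 256; G_2 = 256−1 = 255
step 2: 255 = 3·4^3 + 3·4^2 + 3·4 + 3; sub 5 for 4: 3·5^3 + 3·5^2 + 3·5 + 3; = 468; G_3 = 468−1 = 467
step 3: 467 = 3·5^3 + 3·5^2 + 3·5 + 2; sub 6 for 5: 3·6^3 + 3·6^2 + 3·6 + 2; = 776; G_4 = 776−1 = 775
step 4: 775 = 3·6^3 + 3·6^2 + 3·6 + 1; sub 7 for 6: 3·7^3 + 3·7^2 + 3·7 + 1; = 1198; G_5 = 1198−1 = 1197
step 5: 1197 = 3·7^3 + 3·7^2 + 3·7; sub 8 for 7: 3·8^3 + 3·8^2 + 3·8; = 1752; G_6 = 1752−1 = 1751
step 6: 1751 = 3·8^3 + 3·8^2 + 2·8 + 7; sub 9 for 8: 3·9^3 + 3·9^2 + 2·9 + 7; = 2455; G_7 = 2455−1 = 2454

3326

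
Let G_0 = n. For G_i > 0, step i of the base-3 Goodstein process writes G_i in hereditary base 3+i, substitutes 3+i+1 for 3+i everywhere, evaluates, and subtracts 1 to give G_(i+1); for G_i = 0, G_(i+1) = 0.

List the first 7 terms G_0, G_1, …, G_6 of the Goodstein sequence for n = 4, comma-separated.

4, 4, 4, 3, 2, 1, 0

[0] 4 ≡ 3 + 1 (base 3). Lift 4: 5. −1: 4.
[1] 4 ≡ 4 (base 4). Lift 5: 5. −1: 4.
[2] 4 ≡ 4 (base 5). Lift 6: 4. −1: 3.
[3] 3 ≡ 3 (base 6). Lift 7: 3. −1: 2.
[4] 2 ≡ 2 (base 7). Lift 8: 2. −1: 1.
[5] 1 ≡ 1 (base 8). Lift 9: 1. −1: 0.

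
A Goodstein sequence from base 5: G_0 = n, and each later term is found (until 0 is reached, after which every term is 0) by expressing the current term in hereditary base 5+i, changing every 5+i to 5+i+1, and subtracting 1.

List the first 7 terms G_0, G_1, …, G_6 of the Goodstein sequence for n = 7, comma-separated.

base 5: 7 = 5 + 2; at 6: 6 + 2 = 8; next = 7
base 6: 7 = 6 + 1; at 7: 7 + 1 = 8; next = 7
base 7: 7 = 7; at 8: 8 = 8; next = 7
base 8: 7 = 7; at 9: 7 = 7; next = 6
base 9: 6 = 6; at 10: 6 = 6; next = 5
base 10: 5 = 5; at 11: 5 = 5; next = 4

7, 7, 7, 7, 6, 5, 4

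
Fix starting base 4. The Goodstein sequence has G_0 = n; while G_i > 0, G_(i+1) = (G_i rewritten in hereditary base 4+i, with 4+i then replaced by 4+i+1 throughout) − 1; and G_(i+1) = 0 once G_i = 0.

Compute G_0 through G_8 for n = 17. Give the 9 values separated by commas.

17 —HB4→ 4^2 + 1 —bump→ 5^2 + 1 = 26 —(−1)→ 25
25 —HB5→ 5^2 —bump→ 6^2 = 36 —(−1)→ 35
35 —HB6→ 5·6 + 5 —bump→ 5·7 + 5 = 40 —(−1)→ 39
39 —HB7→ 5·7 + 4 —bump→ 5·8 + 4 = 44 —(−1)→ 43
43 —HB8→ 5·8 + 3 —bump→ 5·9 + 3 = 48 —(−1)→ 47
47 —HB9→ 5·9 + 2 —bump→ 5·10 + 2 = 52 —(−1)→ 51
51 —HB10→ 5·10 + 1 —bump→ 5·11 + 1 = 56 —(−1)→ 55
55 —HB11→ 5·11 —bump→ 5·12 = 60 —(−1)→ 59

17, 25, 35, 39, 43, 47, 51, 55, 59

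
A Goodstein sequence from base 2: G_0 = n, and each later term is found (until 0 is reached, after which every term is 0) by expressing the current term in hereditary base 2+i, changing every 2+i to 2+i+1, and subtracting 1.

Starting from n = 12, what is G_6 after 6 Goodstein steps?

i=0: 12 = 2^(2 + 1) + 2^2 (b=2); 2→3: 3^(3 + 1) + 3^3 = 108; 108−1 = 107
i=1: 107 = 3^(3 + 1) + 2·3^2 + 2·3 + 2 (b=3); 3→4: 4^(4 + 1) + 2·4^2 + 2·4 + 2 = 1066; 1066−1 = 1065
i=2: 1065 = 4^(4 + 1) + 2·4^2 + 2·4 + 1 (b=4); 4→5: 5^(5 + 1) + 2·5^2 + 2·5 + 1 = 15686; 15686−1 = 15685
i=3: 15685 = 5^(5 + 1) + 2·5^2 + 2·5 (b=5); 5→6: 6^(6 + 1) + 2·6^2 + 2·6 = 280020; 280020−1 = 280019
i=4: 280019 = 6^(6 + 1) + 2·6^2 + 6 + 5 (b=6); 6→7: 7^(7 + 1) + 2·7^2 + 7 + 5 = 5764911; 5764911−1 = 5764910
i=5: 5764910 = 7^(7 + 1) + 2·7^2 + 7 + 4 (b=7); 7→8: 8^(8 + 1) + 2·8^2 + 8 + 4 = 134217868; 134217868−1 = 134217867
i=6: 134217867 = 8^(8 + 1) + 2·8^2 + 8 + 3 (b=8); 8→9: 9^(9 + 1) + 2·9^2 + 9 + 3 = 3486784575; 3486784575−1 = 3486784574

134217867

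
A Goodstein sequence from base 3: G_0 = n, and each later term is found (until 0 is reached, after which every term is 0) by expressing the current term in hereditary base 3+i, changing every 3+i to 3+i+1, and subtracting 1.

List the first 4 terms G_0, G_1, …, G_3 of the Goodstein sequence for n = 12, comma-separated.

12, 19, 27, 37

G_0=12  [base 3] 3^2 + 3  →[3↦4]→  4^2 + 4 = 20  −1 ⇒ G_1=19
G_1=19  [base 4] 4^2 + 3  →[4↦5]→  5^2 + 3 = 28  −1 ⇒ G_2=27
G_2=27  [base 5] 5^2 + 2  →[5↦6]→  6^2 + 2 = 38  −1 ⇒ G_3=37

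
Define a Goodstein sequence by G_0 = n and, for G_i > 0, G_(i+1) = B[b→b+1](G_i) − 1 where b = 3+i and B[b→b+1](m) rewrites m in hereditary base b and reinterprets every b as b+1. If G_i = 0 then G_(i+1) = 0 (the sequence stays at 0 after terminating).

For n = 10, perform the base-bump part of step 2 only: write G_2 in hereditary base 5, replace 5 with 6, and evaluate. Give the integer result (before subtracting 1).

i=0: 10 = 3^2 + 1 (b=3); 3→4: 4^2 + 1 = 17; 17−1 = 16
i=1: 16 = 4^2 (b=4); 4→5: 5^2 = 25; 25−1 = 24
i=2: 24 = 4·5 + 4 (b=5); 5→6: 4·6 + 4 = 28; 28−1 = 27

28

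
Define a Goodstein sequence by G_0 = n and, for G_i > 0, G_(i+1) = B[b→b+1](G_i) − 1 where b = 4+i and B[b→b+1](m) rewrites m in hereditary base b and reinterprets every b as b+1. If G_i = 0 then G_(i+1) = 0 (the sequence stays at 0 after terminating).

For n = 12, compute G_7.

19

step 0: 12 = 3·4; sub 5 for 4: 3·5; = 15; G_1 = 15−1 = 14
step 1: 14 = 2·5 + 4; sub 6 for 5: 2·6 + 4; = 16; G_2 = 16−1 = 15
step 2: 15 = 2·6 + 3; sub 7 for 6: 2·7 + 3; = 17; G_3 = 17−1 = 16
step 3: 16 = 2·7 + 2; sub 8 for 7: 2·8 + 2; = 18; G_4 = 18−1 = 17
step 4: 17 = 2·8 + 1; sub 9 for 8: 2·9 + 1; = 19; G_5 = 19−1 = 18
step 5: 18 = 2·9; sub 10 for 9: 2·10; = 20; G_6 = 20−1 = 19
step 6: 19 = 10 + 9; sub 11 for 10: 11 + 9; = 20; G_7 = 20−1 = 19
step 7: 19 = 11 + 8; sub 12 for 11: 12 + 8; = 20; G_8 = 20−1 = 19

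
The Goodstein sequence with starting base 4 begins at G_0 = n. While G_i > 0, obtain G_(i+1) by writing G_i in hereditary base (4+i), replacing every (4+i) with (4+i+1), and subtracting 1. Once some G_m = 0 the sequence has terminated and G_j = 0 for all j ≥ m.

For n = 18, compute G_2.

36

step 0: 18 = 4^2 + 2; sub 5 for 4: 5^2 + 2; = 27; G_1 = 27−1 = 26
step 1: 26 = 5^2 + 1; sub 6 for 5: 6^2 + 1; = 37; G_2 = 37−1 = 36
step 2: 36 = 6^2; sub 7 for 6: 7^2; = 49; G_3 = 49−1 = 48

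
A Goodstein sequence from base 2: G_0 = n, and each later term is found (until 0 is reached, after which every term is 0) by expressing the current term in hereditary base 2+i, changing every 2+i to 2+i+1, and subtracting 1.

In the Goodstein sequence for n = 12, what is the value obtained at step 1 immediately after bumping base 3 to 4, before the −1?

step 0: 12 = 2^(2 + 1) + 2^2; sub 3 for 2: 3^(3 + 1) + 3^3; = 108; G_1 = 108−1 = 107
step 1: 107 = 3^(3 + 1) + 2·3^2 + 2·3 + 2; sub 4 for 3: 4^(4 + 1) + 2·4^2 + 2·4 + 2; = 1066; G_2 = 1066−1 = 1065

1066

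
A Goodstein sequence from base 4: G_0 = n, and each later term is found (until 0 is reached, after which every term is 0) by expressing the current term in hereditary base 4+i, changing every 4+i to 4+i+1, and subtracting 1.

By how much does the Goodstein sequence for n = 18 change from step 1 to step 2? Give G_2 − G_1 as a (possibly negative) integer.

[0] 18 ≡ 4^2 + 2 (base 4). Lift 5: 27. −1: 26.
[1] 26 ≡ 5^2 + 1 (base 5). Lift 6: 37. −1: 36.

10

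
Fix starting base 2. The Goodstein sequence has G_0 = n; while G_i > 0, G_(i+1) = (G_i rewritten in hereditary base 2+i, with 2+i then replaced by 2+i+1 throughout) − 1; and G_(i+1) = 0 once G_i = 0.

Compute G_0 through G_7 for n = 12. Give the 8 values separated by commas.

base 2: 12 = 2^(2 + 1) + 2^2; at 3: 3^(3 + 1) + 3^3 = 108; next = 107
base 3: 107 = 3^(3 + 1) + 2·3^2 + 2·3 + 2; at 4: 4^(4 + 1) + 2·4^2 + 2·4 + 2 = 1066; next = 1065
base 4: 1065 = 4^(4 + 1) + 2·4^2 + 2·4 + 1; at 5: 5^(5 + 1) + 2·5^2 + 2·5 + 1 = 15686; next = 15685
base 5: 15685 = 5^(5 + 1) + 2·5^2 + 2·5; at 6: 6^(6 + 1) + 2·6^2 + 2·6 = 280020; next = 280019
base 6: 280019 = 6^(6 + 1) + 2·6^2 + 6 + 5; at 7: 7^(7 + 1) + 2·7^2 + 7 + 5 = 5764911; next = 5764910
base 7: 5764910 = 7^(7 + 1) + 2·7^2 + 7 + 4; at 8: 8^(8 + 1) + 2·8^2 + 8 + 4 = 134217868; next = 134217867
base 8: 134217867 = 8^(8 + 1) + 2·8^2 + 8 + 3; at 9: 9^(9 + 1) + 2·9^2 + 9 + 3 = 3486784575; next = 3486784574

12, 107, 1065, 15685, 280019, 5764910, 134217867, 3486784574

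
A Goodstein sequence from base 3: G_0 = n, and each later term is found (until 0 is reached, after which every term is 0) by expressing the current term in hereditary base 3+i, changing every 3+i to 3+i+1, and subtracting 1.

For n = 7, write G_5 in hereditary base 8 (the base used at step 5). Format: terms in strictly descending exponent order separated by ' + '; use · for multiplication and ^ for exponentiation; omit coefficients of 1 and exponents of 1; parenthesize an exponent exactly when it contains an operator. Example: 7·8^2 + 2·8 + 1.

G_0=7  [base 3] 2·3 + 1  →[3↦4]→  2·4 + 1 = 9  −1 ⇒ G_1=8
G_1=8  [base 4] 2·4  →[4↦5]→  2·5 = 10  −1 ⇒ G_2=9
G_2=9  [base 5] 5 + 4  →[5↦6]→  6 + 4 = 10  −1 ⇒ G_3=9
G_3=9  [base 6] 6 + 3  →[6↦7]→  7 + 3 = 10  −1 ⇒ G_4=9
G_4=9  [base 7] 7 + 2  →[7↦8]→  8 + 2 = 10  −1 ⇒ G_5=9

8 + 1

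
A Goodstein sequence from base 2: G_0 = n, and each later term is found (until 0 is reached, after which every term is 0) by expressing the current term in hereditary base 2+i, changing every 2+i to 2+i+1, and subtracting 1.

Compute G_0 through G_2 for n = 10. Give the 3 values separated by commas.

10 —HB2→ 2^(2 + 1) + 2 —bump→ 3^(3 + 1) + 3 = 84 —(−1)→ 83
83 —HB3→ 3^(3 + 1) + 2 —bump→ 4^(4 + 1) + 2 = 1026 —(−1)→ 1025

10, 83, 1025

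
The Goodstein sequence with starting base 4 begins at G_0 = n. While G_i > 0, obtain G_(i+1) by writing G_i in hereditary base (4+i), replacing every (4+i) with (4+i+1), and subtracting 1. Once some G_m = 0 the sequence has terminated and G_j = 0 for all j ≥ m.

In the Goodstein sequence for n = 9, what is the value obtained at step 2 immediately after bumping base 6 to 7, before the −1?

12

(0) 9|_4 = 2·4 + 1 ↦ 2·5 + 1|_5 = 11 ⇒ 10
(1) 10|_5 = 2·5 ↦ 2·6|_6 = 12 ⇒ 11
(2) 11|_6 = 6 + 5 ↦ 7 + 5|_7 = 12 ⇒ 11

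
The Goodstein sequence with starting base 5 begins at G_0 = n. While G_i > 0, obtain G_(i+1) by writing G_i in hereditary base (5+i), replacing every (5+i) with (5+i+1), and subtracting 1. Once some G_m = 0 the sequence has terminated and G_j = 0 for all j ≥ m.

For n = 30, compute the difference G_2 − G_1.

30 —HB5→ 5^2 + 5 —bump→ 6^2 + 6 = 42 —(−1)→ 41
41 —HB6→ 6^2 + 5 —bump→ 7^2 + 5 = 54 —(−1)→ 53

12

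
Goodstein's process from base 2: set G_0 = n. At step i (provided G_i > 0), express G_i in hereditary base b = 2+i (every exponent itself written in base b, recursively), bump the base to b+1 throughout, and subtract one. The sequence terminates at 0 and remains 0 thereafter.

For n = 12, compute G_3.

15685

12 —HB2→ 2^(2 + 1) + 2^2 —bump→ 3^(3 + 1) + 3^3 = 108 —(−1)→ 107
107 —HB3→ 3^(3 + 1) + 2·3^2 + 2·3 + 2 —bump→ 4^(4 + 1) + 2·4^2 + 2·4 + 2 = 1066 —(−1)→ 1065
1065 —HB4→ 4^(4 + 1) + 2·4^2 + 2·4 + 1 —bump→ 5^(5 + 1) + 2·5^2 + 2·5 + 1 = 15686 —(−1)→ 15685
15685 —HB5→ 5^(5 + 1) + 2·5^2 + 2·5 —bump→ 6^(6 + 1) + 2·6^2 + 2·6 = 280020 —(−1)→ 280019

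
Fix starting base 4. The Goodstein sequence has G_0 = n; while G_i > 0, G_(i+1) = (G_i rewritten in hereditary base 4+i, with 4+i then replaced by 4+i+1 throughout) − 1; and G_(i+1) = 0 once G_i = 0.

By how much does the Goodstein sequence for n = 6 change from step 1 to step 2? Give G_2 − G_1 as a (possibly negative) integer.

0

6 —HB4→ 4 + 2 —bump→ 5 + 2 = 7 —(−1)→ 6
6 —HB5→ 5 + 1 —bump→ 6 + 1 = 7 —(−1)→ 6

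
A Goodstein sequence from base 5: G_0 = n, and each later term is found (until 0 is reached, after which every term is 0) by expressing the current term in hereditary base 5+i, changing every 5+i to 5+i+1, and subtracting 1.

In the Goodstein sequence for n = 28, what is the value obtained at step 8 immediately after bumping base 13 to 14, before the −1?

116

base 5: 28 = 5^2 + 3; at 6: 6^2 + 3 = 39; next = 38
base 6: 38 = 6^2 + 2; at 7: 7^2 + 2 = 51; next = 50
base 7: 50 = 7^2 + 1; at 8: 8^2 + 1 = 65; next = 64
base 8: 64 = 8^2; at 9: 9^2 = 81; next = 80
base 9: 80 = 8·9 + 8; at 10: 8·10 + 8 = 88; next = 87
base 10: 87 = 8·10 + 7; at 11: 8·11 + 7 = 95; next = 94
base 11: 94 = 8·11 + 6; at 12: 8·12 + 6 = 102; next = 101
base 12: 101 = 8·12 + 5; at 13: 8·13 + 5 = 109; next = 108
base 13: 108 = 8·13 + 4; at 14: 8·14 + 4 = 116; next = 115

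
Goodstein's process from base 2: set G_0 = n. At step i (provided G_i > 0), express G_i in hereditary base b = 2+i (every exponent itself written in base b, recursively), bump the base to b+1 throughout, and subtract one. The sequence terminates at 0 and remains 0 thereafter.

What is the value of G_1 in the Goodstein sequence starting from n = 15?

G_0 = 15. HB_2(15) = 2^(2 + 1) + 2^2 + 2 + 1. Bump = 112. G_1 = 111.
G_1 = 111. HB_3(111) = 3^(3 + 1) + 3^3 + 3. Bump = 1284. G_2 = 1283.

111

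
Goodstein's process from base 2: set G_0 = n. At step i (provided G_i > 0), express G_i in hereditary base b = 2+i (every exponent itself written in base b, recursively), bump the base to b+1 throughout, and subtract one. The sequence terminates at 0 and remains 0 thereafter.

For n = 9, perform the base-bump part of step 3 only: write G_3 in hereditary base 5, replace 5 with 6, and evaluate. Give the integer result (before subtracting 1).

140744

G_0=9  [base 2] 2^(2 + 1) + 1  →[2↦3]→  3^(3 + 1) + 1 = 82  −1 ⇒ G_1=81
G_1=81  [base 3] 3^(3 + 1)  →[3↦4]→  4^(4 + 1) = 1024  −1 ⇒ G_2=1023
G_2=1023  [base 4] 3·4^4 + 3·4^3 + 3·4^2 + 3·4 + 3  →[4↦5]→  3·5^5 + 3·5^3 + 3·5^2 + 3·5 + 3 = 9843  −1 ⇒ G_3=9842
G_3=9842  [base 5] 3·5^5 + 3·5^3 + 3·5^2 + 3·5 + 2  →[5↦6]→  3·6^6 + 3·6^3 + 3·6^2 + 3·6 + 2 = 140744  −1 ⇒ G_4=140743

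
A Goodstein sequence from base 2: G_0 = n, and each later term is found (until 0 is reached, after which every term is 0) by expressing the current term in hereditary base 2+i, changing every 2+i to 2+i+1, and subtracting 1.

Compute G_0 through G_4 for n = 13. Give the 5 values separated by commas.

13, 108, 1279, 16092, 280711

[0] 13 ≡ 2^(2 + 1) + 2^2 + 1 (base 2). Lift 3: 109. −1: 108.
[1] 108 ≡ 3^(3 + 1) + 3^3 (base 3). Lift 4: 1280. −1: 1279.
[2] 1279 ≡ 4^(4 + 1) + 3·4^3 + 3·4^2 + 3·4 + 3 (base 4). Lift 5: 16093. −1: 16092.
[3] 16092 ≡ 5^(5 + 1) + 3·5^3 + 3·5^2 + 3·5 + 2 (base 5). Lift 6: 280712. −1: 280711.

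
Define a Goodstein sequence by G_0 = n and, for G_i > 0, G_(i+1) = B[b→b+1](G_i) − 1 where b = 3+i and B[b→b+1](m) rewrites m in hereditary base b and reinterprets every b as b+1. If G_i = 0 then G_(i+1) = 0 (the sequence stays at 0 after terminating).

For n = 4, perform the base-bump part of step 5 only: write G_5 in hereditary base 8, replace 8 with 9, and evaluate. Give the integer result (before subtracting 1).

4 —HB3→ 3 + 1 —bump→ 4 + 1 = 5 —(−1)→ 4
4 —HB4→ 4 —bump→ 5 = 5 —(−1)→ 4
4 —HB5→ 4 —bump→ 4 = 4 —(−1)→ 3
3 —HB6→ 3 —bump→ 3 = 3 —(−1)→ 2
2 —HB7→ 2 —bump→ 2 = 2 —(−1)→ 1

1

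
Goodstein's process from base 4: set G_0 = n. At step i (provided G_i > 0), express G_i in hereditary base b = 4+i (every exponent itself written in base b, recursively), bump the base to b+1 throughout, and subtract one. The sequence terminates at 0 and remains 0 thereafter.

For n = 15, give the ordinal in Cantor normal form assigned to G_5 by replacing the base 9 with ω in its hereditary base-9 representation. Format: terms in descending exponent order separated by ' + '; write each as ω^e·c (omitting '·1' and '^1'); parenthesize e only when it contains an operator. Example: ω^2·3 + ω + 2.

i=0: 15 = 3·4 + 3 (b=4); 4→5: 3·5 + 3 = 18; 18−1 = 17
i=1: 17 = 3·5 + 2 (b=5); 5→6: 3·6 + 2 = 20; 20−1 = 19
i=2: 19 = 3·6 + 1 (b=6); 6→7: 3·7 + 1 = 22; 22−1 = 21
i=3: 21 = 3·7 (b=7); 7→8: 3·8 = 24; 24−1 = 23
i=4: 23 = 2·8 + 7 (b=8); 8→9: 2·9 + 7 = 25; 25−1 = 24
i=5: 24 = 2·9 + 6 (b=9); 9→10: 2·10 + 6 = 26; 26−1 = 25

ω·2 + 6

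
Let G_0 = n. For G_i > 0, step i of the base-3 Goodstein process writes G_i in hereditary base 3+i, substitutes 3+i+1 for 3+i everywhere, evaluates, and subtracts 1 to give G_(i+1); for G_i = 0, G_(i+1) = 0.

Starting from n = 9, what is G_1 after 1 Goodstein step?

(0) 9|_3 = 3^2 ↦ 4^2|_4 = 16 ⇒ 15
(1) 15|_4 = 3·4 + 3 ↦ 3·5 + 3|_5 = 18 ⇒ 17

15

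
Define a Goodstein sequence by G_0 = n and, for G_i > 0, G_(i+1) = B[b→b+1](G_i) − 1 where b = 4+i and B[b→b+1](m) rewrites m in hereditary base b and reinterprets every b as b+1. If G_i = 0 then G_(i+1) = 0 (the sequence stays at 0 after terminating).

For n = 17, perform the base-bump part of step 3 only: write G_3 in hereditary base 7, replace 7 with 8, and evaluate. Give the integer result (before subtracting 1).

17 —HB4→ 4^2 + 1 —bump→ 5^2 + 1 = 26 —(−1)→ 25
25 —HB5→ 5^2 —bump→ 6^2 = 36 —(−1)→ 35
35 —HB6→ 5·6 + 5 —bump→ 5·7 + 5 = 40 —(−1)→ 39
39 —HB7→ 5·7 + 4 —bump→ 5·8 + 4 = 44 —(−1)→ 43

44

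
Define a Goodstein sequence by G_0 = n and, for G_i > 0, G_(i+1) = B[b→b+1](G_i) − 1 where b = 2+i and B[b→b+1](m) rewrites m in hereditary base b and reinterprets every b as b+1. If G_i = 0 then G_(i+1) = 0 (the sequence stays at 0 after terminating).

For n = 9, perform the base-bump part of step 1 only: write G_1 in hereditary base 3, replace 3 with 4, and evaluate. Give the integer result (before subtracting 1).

base 2: 9 = 2^(2 + 1) + 1; at 3: 3^(3 + 1) + 1 = 82; next = 81
base 3: 81 = 3^(3 + 1); at 4: 4^(4 + 1) = 1024; next = 1023

1024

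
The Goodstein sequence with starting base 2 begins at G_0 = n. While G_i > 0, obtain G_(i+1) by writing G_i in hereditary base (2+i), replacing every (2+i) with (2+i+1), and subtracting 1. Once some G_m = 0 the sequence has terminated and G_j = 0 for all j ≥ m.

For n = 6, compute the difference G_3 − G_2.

2868

[0] 6 ≡ 2^2 + 2 (base 2). Lift 3: 30. −1: 29.
[1] 29 ≡ 3^3 + 2 (base 3). Lift 4: 258. −1: 257.
[2] 257 ≡ 4^4 + 1 (base 4). Lift 5: 3126. −1: 3125.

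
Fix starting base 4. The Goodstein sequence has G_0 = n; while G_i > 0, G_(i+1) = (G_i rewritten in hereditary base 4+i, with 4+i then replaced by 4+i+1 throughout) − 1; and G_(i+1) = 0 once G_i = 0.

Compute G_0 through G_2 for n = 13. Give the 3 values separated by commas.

13, 15, 17

G_0 = 13. HB_4(13) = 3·4 + 1. Bump = 16. G_1 = 15.
G_1 = 15. HB_5(15) = 3·5. Bump = 18. G_2 = 17.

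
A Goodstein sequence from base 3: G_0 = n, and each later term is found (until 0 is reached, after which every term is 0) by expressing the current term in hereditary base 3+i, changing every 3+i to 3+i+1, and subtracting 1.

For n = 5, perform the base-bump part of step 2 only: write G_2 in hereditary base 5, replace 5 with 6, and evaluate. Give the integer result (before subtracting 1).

i=0: 5 = 3 + 2 (b=3); 3→4: 4 + 2 = 6; 6−1 = 5
i=1: 5 = 4 + 1 (b=4); 4→5: 5 + 1 = 6; 6−1 = 5
i=2: 5 = 5 (b=5); 5→6: 6 = 6; 6−1 = 5

6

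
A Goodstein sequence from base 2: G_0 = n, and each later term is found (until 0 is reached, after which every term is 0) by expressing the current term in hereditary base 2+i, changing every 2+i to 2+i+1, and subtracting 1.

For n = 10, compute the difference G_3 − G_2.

i=0: 10 = 2^(2 + 1) + 2 (b=2); 2→3: 3^(3 + 1) + 3 = 84; 84−1 = 83
i=1: 83 = 3^(3 + 1) + 2 (b=3); 3→4: 4^(4 + 1) + 2 = 1026; 1026−1 = 1025
i=2: 1025 = 4^(4 + 1) + 1 (b=4); 4→5: 5^(5 + 1) + 1 = 15626; 15626−1 = 15625

14600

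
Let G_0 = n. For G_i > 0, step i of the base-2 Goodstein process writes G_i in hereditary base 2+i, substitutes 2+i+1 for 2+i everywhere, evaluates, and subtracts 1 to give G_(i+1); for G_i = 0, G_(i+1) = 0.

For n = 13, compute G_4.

step 0: 13 = 2^(2 + 1) + 2^2 + 1; sub 3 for 2: 3^(3 + 1) + 3^3 + 1; = 109; G_1 = 109−1 = 108
step 1: 108 = 3^(3 + 1) + 3^3; sub 4 for 3: 4^(4 + 1) + 4^4; = 1280; G_2 = 1280−1 = 1279
step 2: 1279 = 4^(4 + 1) + 3·4^3 + 3·4^2 + 3·4 + 3; sub 5 for 4: 5^(5 + 1) + 3·5^3 + 3·5^2 + 3·5 + 3; = 16093; G_3 = 16093−1 = 16092
step 3: 16092 = 5^(5 + 1) + 3·5^3 + 3·5^2 + 3·5 + 2; sub 6 for 5: 6^(6 + 1) + 3·6^3 + 3·6^2 + 3·6 + 2; = 280712; G_4 = 280712−1 = 280711
step 4: 280711 = 6^(6 + 1) + 3·6^3 + 3·6^2 + 3·6 + 1; sub 7 for 6: 7^(7 + 1) + 3·7^3 + 3·7^2 + 3·7 + 1; = 5765999; G_5 = 5765999−1 = 5765998

280711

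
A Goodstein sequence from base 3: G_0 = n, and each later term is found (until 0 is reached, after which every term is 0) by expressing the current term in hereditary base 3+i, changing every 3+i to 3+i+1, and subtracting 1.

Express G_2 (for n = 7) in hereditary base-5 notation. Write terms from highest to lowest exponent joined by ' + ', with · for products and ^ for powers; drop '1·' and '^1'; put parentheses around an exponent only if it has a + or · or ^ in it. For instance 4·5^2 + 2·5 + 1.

5 + 4

i=0: 7 = 2·3 + 1 (b=3); 3→4: 2·4 + 1 = 9; 9−1 = 8
i=1: 8 = 2·4 (b=4); 4→5: 2·5 = 10; 10−1 = 9
i=2: 9 = 5 + 4 (b=5); 5→6: 6 + 4 = 10; 10−1 = 9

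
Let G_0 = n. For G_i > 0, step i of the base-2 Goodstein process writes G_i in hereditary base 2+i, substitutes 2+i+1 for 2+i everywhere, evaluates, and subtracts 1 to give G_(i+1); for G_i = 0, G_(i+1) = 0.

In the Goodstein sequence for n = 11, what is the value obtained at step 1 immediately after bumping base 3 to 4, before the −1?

1028

step 0: 11 = 2^(2 + 1) + 2 + 1; sub 3 for 2: 3^(3 + 1) + 3 + 1; = 85; G_1 = 85−1 = 84
step 1: 84 = 3^(3 + 1) + 3; sub 4 for 3: 4^(4 + 1) + 4; = 1028; G_2 = 1028−1 = 1027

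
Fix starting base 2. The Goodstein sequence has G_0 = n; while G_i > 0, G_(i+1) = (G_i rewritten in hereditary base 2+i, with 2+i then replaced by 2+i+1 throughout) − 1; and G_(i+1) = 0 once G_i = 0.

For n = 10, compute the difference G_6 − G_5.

79857569

10 —HB2→ 2^(2 + 1) + 2 —bump→ 3^(3 + 1) + 3 = 84 —(−1)→ 83
83 —HB3→ 3^(3 + 1) + 2 —bump→ 4^(4 + 1) + 2 = 1026 —(−1)→ 1025
1025 —HB4→ 4^(4 + 1) + 1 —bump→ 5^(5 + 1) + 1 = 15626 —(−1)→ 15625
15625 —HB5→ 5^(5 + 1) —bump→ 6^(6 + 1) = 279936 —(−1)→ 279935
279935 —HB6→ 5·6^6 + 5·6^5 + 5·6^4 + 5·6^3 + 5·6^2 + 5·6 + 5 —bump→ 5·7^7 + 5·7^5 + 5·7^4 + 5·7^3 + 5·7^2 + 5·7 + 5 = 4215755 —(−1)→ 4215754
4215754 —HB7→ 5·7^7 + 5·7^5 + 5·7^4 + 5·7^3 + 5·7^2 + 5·7 + 4 —bump→ 5·8^8 + 5·8^5 + 5·8^4 + 5·8^3 + 5·8^2 + 5·8 + 4 = 84073324 —(−1)→ 84073323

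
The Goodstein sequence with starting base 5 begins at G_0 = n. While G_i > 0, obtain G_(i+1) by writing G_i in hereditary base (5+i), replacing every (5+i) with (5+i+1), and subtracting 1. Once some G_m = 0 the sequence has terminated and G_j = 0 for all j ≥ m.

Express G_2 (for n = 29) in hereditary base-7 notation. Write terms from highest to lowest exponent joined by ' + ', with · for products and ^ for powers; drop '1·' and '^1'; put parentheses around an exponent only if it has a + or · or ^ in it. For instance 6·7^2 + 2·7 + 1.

7^2 + 2

29 —HB5→ 5^2 + 4 —bump→ 6^2 + 4 = 40 —(−1)→ 39
39 —HB6→ 6^2 + 3 —bump→ 7^2 + 3 = 52 —(−1)→ 51
51 —HB7→ 7^2 + 2 —bump→ 8^2 + 2 = 66 —(−1)→ 65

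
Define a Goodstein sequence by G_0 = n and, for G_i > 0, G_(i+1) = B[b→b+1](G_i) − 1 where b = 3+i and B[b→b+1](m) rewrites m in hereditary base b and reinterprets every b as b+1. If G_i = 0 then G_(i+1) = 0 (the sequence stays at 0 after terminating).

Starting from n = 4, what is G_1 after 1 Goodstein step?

i=0: 4 = 3 + 1 (b=3); 3→4: 4 + 1 = 5; 5−1 = 4
i=1: 4 = 4 (b=4); 4→5: 5 = 5; 5−1 = 4

4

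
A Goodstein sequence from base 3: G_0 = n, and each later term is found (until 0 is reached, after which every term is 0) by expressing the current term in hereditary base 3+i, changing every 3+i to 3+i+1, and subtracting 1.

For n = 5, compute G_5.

3

5 —HB3→ 3 + 2 —bump→ 4 + 2 = 6 —(−1)→ 5
5 —HB4→ 4 + 1 —bump→ 5 + 1 = 6 —(−1)→ 5
5 —HB5→ 5 —bump→ 6 = 6 —(−1)→ 5
5 —HB6→ 5 —bump→ 5 = 5 —(−1)→ 4
4 —HB7→ 4 —bump→ 4 = 4 —(−1)→ 3
3 —HB8→ 3 —bump→ 3 = 3 —(−1)→ 2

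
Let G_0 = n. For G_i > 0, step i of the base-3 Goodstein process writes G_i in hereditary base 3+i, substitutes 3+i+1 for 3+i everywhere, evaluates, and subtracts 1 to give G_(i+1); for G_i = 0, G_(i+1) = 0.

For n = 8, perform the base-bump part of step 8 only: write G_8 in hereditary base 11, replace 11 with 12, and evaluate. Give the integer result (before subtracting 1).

12

G_0 = 8. HB_3(8) = 2·3 + 2. Bump = 10. G_1 = 9.
G_1 = 9. HB_4(9) = 2·4 + 1. Bump = 11. G_2 = 10.
G_2 = 10. HB_5(10) = 2·5. Bump = 12. G_3 = 11.
G_3 = 11. HB_6(11) = 6 + 5. Bump = 12. G_4 = 11.
G_4 = 11. HB_7(11) = 7 + 4. Bump = 12. G_5 = 11.
G_5 = 11. HB_8(11) = 8 + 3. Bump = 12. G_6 = 11.
G_6 = 11. HB_9(11) = 9 + 2. Bump = 12. G_7 = 11.
G_7 = 11. HB_10(11) = 10 + 1. Bump = 12. G_8 = 11.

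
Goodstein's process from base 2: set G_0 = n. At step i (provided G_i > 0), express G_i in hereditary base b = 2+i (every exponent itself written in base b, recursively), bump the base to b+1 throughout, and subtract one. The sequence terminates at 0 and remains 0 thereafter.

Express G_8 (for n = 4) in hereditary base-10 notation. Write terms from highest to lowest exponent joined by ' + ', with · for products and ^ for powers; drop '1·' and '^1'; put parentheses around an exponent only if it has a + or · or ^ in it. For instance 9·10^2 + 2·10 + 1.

G_0=4  [base 2] 2^2  →[2↦3]→  3^3 = 27  −1 ⇒ G_1=26
G_1=26  [base 3] 2·3^2 + 2·3 + 2  →[3↦4]→  2·4^2 + 2·4 + 2 = 42  −1 ⇒ G_2=41
G_2=41  [base 4] 2·4^2 + 2·4 + 1  →[4↦5]→  2·5^2 + 2·5 + 1 = 61  −1 ⇒ G_3=60
G_3=60  [base 5] 2·5^2 + 2·5  →[5↦6]→  2·6^2 + 2·6 = 84  −1 ⇒ G_4=83
G_4=83  [base 6] 2·6^2 + 6 + 5  →[6↦7]→  2·7^2 + 7 + 5 = 110  −1 ⇒ G_5=109
G_5=109  [base 7] 2·7^2 + 7 + 4  →[7↦8]→  2·8^2 + 8 + 4 = 140  −1 ⇒ G_6=139
G_6=139  [base 8] 2·8^2 + 8 + 3  →[8↦9]→  2·9^2 + 9 + 3 = 174  −1 ⇒ G_7=173
G_7=173  [base 9] 2·9^2 + 9 + 2  →[9↦10]→  2·10^2 + 10 + 2 = 212  −1 ⇒ G_8=211

2·10^2 + 10 + 1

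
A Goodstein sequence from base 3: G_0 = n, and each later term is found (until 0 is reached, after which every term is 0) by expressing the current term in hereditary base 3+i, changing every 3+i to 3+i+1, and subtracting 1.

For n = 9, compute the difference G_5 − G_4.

2

base 3: 9 = 3^2; at 4: 4^2 = 16; next = 15
base 4: 15 = 3·4 + 3; at 5: 3·5 + 3 = 18; next = 17
base 5: 17 = 3·5 + 2; at 6: 3·6 + 2 = 20; next = 19
base 6: 19 = 3·6 + 1; at 7: 3·7 + 1 = 22; next = 21
base 7: 21 = 3·7; at 8: 3·8 = 24; next = 23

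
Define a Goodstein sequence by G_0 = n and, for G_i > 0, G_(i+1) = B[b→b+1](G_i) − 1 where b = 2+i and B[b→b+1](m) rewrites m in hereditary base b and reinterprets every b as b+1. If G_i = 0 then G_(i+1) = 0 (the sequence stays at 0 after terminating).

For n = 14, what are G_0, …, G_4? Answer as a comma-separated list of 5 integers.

14, 110, 1281, 18750, 326591

14 —HB2→ 2^(2 + 1) + 2^2 + 2 —bump→ 3^(3 + 1) + 3^3 + 3 = 111 —(−1)→ 110
110 —HB3→ 3^(3 + 1) + 3^3 + 2 —bump→ 4^(4 + 1) + 4^4 + 2 = 1282 —(−1)→ 1281
1281 —HB4→ 4^(4 + 1) + 4^4 + 1 —bump→ 5^(5 + 1) + 5^5 + 1 = 18751 —(−1)→ 18750
18750 —HB5→ 5^(5 + 1) + 5^5 —bump→ 6^(6 + 1) + 6^6 = 326592 —(−1)→ 326591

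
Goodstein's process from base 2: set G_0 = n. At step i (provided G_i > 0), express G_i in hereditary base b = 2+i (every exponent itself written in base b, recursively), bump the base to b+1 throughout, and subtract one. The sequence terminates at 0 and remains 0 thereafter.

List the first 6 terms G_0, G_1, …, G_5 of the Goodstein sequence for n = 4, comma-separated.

4, 26, 41, 60, 83, 109

(0) 4|_2 = 2^2 ↦ 3^3|_3 = 27 ⇒ 26
(1) 26|_3 = 2·3^2 + 2·3 + 2 ↦ 2·4^2 + 2·4 + 2|_4 = 42 ⇒ 41
(2) 41|_4 = 2·4^2 + 2·4 + 1 ↦ 2·5^2 + 2·5 + 1|_5 = 61 ⇒ 60
(3) 60|_5 = 2·5^2 + 2·5 ↦ 2·6^2 + 2·6|_6 = 84 ⇒ 83
(4) 83|_6 = 2·6^2 + 6 + 5 ↦ 2·7^2 + 7 + 5|_7 = 110 ⇒ 109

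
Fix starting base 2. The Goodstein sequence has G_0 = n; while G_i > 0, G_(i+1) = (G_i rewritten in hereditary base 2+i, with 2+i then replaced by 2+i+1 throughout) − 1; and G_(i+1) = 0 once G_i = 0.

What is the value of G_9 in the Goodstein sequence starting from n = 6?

885775

step 0: 6 = 2^2 + 2; sub 3 for 2: 3^3 + 3; = 30; G_1 = 30−1 = 29
step 1: 29 = 3^3 + 2; sub 4 for 3: 4^4 + 2; = 258; G_2 = 258−1 = 257
step 2: 257 = 4^4 + 1; sub 5 for 4: 5^5 + 1; = 3126; G_3 = 3126−1 = 3125
step 3: 3125 = 5^5; sub 6 for 5: 6^6; = 46656; G_4 = 46656−1 = 46655
step 4: 46655 = 5·6^5 + 5·6^4 + 5·6^3 + 5·6^2 + 5·6 + 5; sub 7 for 6: 5·7^5 + 5·7^4 + 5·7^3 + 5·7^2 + 5·7 + 5; = 98040; G_5 = 98040−1 = 98039
step 5: 98039 = 5·7^5 + 5·7^4 + 5·7^3 + 5·7^2 + 5·7 + 4; sub 8 for 7: 5·8^5 + 5·8^4 + 5·8^3 + 5·8^2 + 5·8 + 4; = 187244; G_6 = 187244−1 = 187243
step 6: 187243 = 5·8^5 + 5·8^4 + 5·8^3 + 5·8^2 + 5·8 + 3; sub 9 for 8: 5·9^5 + 5·9^4 + 5·9^3 + 5·9^2 + 5·9 + 3; = 332148; G_7 = 332148−1 = 332147
step 7: 332147 = 5·9^5 + 5·9^4 + 5·9^3 + 5·9^2 + 5·9 + 2; sub 10 for 9: 5·10^5 + 5·10^4 + 5·10^3 + 5·10^2 + 5·10 + 2; = 555552; G_8 = 555552−1 = 555551
step 8: 555551 = 5·10^5 + 5·10^4 + 5·10^3 + 5·10^2 + 5·10 + 1; sub 11 for 10: 5·11^5 + 5·11^4 + 5·11^3 + 5·11^2 + 5·11 + 1; = 885776; G_9 = 885776−1 = 885775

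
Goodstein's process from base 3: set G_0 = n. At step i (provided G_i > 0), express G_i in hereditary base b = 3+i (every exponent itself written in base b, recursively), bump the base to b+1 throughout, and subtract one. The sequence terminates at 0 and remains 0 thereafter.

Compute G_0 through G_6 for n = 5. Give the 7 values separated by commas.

i=0: 5 = 3 + 2 (b=3); 3→4: 4 + 2 = 6; 6−1 = 5
i=1: 5 = 4 + 1 (b=4); 4→5: 5 + 1 = 6; 6−1 = 5
i=2: 5 = 5 (b=5); 5→6: 6 = 6; 6−1 = 5
i=3: 5 = 5 (b=6); 6→7: 5 = 5; 5−1 = 4
i=4: 4 = 4 (b=7); 7→8: 4 = 4; 4−1 = 3
i=5: 3 = 3 (b=8); 8→9: 3 = 3; 3−1 = 2

5, 5, 5, 5, 4, 3, 2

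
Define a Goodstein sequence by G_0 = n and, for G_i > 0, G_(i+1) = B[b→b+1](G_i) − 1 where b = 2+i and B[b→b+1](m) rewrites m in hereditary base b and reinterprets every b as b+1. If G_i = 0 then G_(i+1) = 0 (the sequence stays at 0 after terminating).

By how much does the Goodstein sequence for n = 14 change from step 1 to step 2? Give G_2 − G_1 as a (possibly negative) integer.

1171

base 2: 14 = 2^(2 + 1) + 2^2 + 2; at 3: 3^(3 + 1) + 3^3 + 3 = 111; next = 110
base 3: 110 = 3^(3 + 1) + 3^3 + 2; at 4: 4^(4 + 1) + 4^4 + 2 = 1282; next = 1281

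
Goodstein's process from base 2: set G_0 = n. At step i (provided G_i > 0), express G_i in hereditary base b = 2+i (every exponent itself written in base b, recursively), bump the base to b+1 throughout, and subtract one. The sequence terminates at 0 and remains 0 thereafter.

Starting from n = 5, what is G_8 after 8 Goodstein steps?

i=0: 5 = 2^2 + 1 (b=2); 2→3: 3^3 + 1 = 28; 28−1 = 27
i=1: 27 = 3^3 (b=3); 3→4: 4^4 = 256; 256−1 = 255
i=2: 255 = 3·4^3 + 3·4^2 + 3·4 + 3 (b=4); 4→5: 3·5^3 + 3·5^2 + 3·5 + 3 = 468; 468−1 = 467
i=3: 467 = 3·5^3 + 3·5^2 + 3·5 + 2 (b=5); 5→6: 3·6^3 + 3·6^2 + 3·6 + 2 = 776; 776−1 = 775
i=4: 775 = 3·6^3 + 3·6^2 + 3·6 + 1 (b=6); 6→7: 3·7^3 + 3·7^2 + 3·7 + 1 = 1198; 1198−1 = 1197
i=5: 1197 = 3·7^3 + 3·7^2 + 3·7 (b=7); 7→8: 3·8^3 + 3·8^2 + 3·8 = 1752; 1752−1 = 1751
i=6: 1751 = 3·8^3 + 3·8^2 + 2·8 + 7 (b=8); 8→9: 3·9^3 + 3·9^2 + 2·9 + 7 = 2455; 2455−1 = 2454
i=7: 2454 = 3·9^3 + 3·9^2 + 2·9 + 6 (b=9); 9→10: 3·10^3 + 3·10^2 + 2·10 + 6 = 3326; 3326−1 = 3325
i=8: 3325 = 3·10^3 + 3·10^2 + 2·10 + 5 (b=10); 10→11: 3·11^3 + 3·11^2 + 2·11 + 5 = 4383; 4383−1 = 4382

3325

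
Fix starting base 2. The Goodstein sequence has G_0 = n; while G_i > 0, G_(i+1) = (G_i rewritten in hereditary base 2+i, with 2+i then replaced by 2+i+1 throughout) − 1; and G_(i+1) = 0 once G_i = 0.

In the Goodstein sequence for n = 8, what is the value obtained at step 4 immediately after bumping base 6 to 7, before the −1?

[0] 8 ≡ 2^(2 + 1) (base 2). Lift 3: 81. −1: 80.
[1] 80 ≡ 2·3^3 + 2·3^2 + 2·3 + 2 (base 3). Lift 4: 554. −1: 553.
[2] 553 ≡ 2·4^4 + 2·4^2 + 2·4 + 1 (base 4). Lift 5: 6311. −1: 6310.
[3] 6310 ≡ 2·5^5 + 2·5^2 + 2·5 (base 5). Lift 6: 93396. −1: 93395.
[4] 93395 ≡ 2·6^6 + 2·6^2 + 6 + 5 (base 6). Lift 7: 1647196. −1: 1647195.

1647196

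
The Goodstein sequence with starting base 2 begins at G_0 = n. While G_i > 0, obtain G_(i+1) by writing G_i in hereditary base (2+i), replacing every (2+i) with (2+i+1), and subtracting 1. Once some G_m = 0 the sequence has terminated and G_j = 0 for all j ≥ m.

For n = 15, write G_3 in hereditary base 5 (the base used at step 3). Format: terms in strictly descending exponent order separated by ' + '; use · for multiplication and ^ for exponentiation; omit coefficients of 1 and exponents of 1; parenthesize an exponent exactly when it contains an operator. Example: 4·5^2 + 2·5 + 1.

5^(5 + 1) + 5^5 + 2

[0] 15 ≡ 2^(2 + 1) + 2^2 + 2 + 1 (base 2). Lift 3: 112. −1: 111.
[1] 111 ≡ 3^(3 + 1) + 3^3 + 3 (base 3). Lift 4: 1284. −1: 1283.
[2] 1283 ≡ 4^(4 + 1) + 4^4 + 3 (base 4). Lift 5: 18753. −1: 18752.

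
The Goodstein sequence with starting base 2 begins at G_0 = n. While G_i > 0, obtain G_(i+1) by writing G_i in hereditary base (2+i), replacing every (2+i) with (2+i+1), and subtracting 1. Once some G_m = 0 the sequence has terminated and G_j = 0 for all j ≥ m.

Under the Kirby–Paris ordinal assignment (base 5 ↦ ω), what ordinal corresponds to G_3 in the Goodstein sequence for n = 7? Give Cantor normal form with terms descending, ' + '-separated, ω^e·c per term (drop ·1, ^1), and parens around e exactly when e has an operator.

ω^ω + 2

G_0=7  [base 2] 2^2 + 2 + 1  →[2↦3]→  3^3 + 3 + 1 = 31  −1 ⇒ G_1=30
G_1=30  [base 3] 3^3 + 3  →[3↦4]→  4^4 + 4 = 260  −1 ⇒ G_2=259
G_2=259  [base 4] 4^4 + 3  →[4↦5]→  5^5 + 3 = 3128  −1 ⇒ G_3=3127
G_3=3127  [base 5] 5^5 + 2  →[5↦6]→  6^6 + 2 = 46658  −1 ⇒ G_4=46657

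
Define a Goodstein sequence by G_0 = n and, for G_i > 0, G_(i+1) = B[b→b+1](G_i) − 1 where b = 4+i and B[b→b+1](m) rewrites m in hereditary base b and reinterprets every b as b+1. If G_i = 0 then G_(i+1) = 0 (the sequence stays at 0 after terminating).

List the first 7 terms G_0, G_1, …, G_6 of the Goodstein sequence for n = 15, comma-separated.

15, 17, 19, 21, 23, 24, 25

(0) 15|_4 = 3·4 + 3 ↦ 3·5 + 3|_5 = 18 ⇒ 17
(1) 17|_5 = 3·5 + 2 ↦ 3·6 + 2|_6 = 20 ⇒ 19
(2) 19|_6 = 3·6 + 1 ↦ 3·7 + 1|_7 = 22 ⇒ 21
(3) 21|_7 = 3·7 ↦ 3·8|_8 = 24 ⇒ 23
(4) 23|_8 = 2·8 + 7 ↦ 2·9 + 7|_9 = 25 ⇒ 24
(5) 24|_9 = 2·9 + 6 ↦ 2·10 + 6|_10 = 26 ⇒ 25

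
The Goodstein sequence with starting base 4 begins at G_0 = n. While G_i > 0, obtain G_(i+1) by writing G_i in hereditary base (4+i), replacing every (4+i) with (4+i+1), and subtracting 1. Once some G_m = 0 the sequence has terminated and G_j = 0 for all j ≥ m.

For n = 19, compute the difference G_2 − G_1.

10

19 —HB4→ 4^2 + 3 —bump→ 5^2 + 3 = 28 —(−1)→ 27
27 —HB5→ 5^2 + 2 —bump→ 6^2 + 2 = 38 —(−1)→ 37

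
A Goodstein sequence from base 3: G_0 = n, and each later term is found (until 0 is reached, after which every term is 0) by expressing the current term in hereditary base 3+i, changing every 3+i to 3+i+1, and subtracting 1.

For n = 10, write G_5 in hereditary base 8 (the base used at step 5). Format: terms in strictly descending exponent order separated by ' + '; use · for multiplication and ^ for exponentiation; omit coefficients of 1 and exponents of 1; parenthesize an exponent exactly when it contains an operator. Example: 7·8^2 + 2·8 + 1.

4·8 + 1

G_0 = 10. HB_3(10) = 3^2 + 1. Bump = 17. G_1 = 16.
G_1 = 16. HB_4(16) = 4^2. Bump = 25. G_2 = 24.
G_2 = 24. HB_5(24) = 4·5 + 4. Bump = 28. G_3 = 27.
G_3 = 27. HB_6(27) = 4·6 + 3. Bump = 31. G_4 = 30.
G_4 = 30. HB_7(30) = 4·7 + 2. Bump = 34. G_5 = 33.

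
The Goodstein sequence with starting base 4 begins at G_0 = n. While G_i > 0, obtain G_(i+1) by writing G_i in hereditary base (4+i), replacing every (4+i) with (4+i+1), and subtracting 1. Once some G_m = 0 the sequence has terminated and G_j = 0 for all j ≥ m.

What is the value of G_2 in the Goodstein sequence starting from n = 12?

i=0: 12 = 3·4 (b=4); 4→5: 3·5 = 15; 15−1 = 14
i=1: 14 = 2·5 + 4 (b=5); 5→6: 2·6 + 4 = 16; 16−1 = 15
i=2: 15 = 2·6 + 3 (b=6); 6→7: 2·7 + 3 = 17; 17−1 = 16

15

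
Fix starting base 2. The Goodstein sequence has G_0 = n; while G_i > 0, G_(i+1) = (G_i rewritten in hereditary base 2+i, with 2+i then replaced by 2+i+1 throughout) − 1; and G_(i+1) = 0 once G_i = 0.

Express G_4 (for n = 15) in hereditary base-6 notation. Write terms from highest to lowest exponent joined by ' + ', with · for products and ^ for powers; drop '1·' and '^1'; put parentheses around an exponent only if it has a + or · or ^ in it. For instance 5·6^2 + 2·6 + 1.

6^(6 + 1) + 6^6 + 1

15 —HB2→ 2^(2 + 1) + 2^2 + 2 + 1 —bump→ 3^(3 + 1) + 3^3 + 3 + 1 = 112 —(−1)→ 111
111 —HB3→ 3^(3 + 1) + 3^3 + 3 —bump→ 4^(4 + 1) + 4^4 + 4 = 1284 —(−1)→ 1283
1283 —HB4→ 4^(4 + 1) + 4^4 + 3 —bump→ 5^(5 + 1) + 5^5 + 3 = 18753 —(−1)→ 18752
18752 —HB5→ 5^(5 + 1) + 5^5 + 2 —bump→ 6^(6 + 1) + 6^6 + 2 = 326594 —(−1)→ 326593
326593 —HB6→ 6^(6 + 1) + 6^6 + 1 —bump→ 7^(7 + 1) + 7^7 + 1 = 6588345 —(−1)→ 6588344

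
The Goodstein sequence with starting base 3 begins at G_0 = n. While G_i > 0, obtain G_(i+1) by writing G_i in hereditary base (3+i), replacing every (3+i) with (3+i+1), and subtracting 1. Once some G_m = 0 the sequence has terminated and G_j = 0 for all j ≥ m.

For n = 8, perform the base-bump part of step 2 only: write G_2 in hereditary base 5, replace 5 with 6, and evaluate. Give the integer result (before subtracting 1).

G_0 = 8. HB_3(8) = 2·3 + 2. Bump = 10. G_1 = 9.
G_1 = 9. HB_4(9) = 2·4 + 1. Bump = 11. G_2 = 10.
G_2 = 10. HB_5(10) = 2·5. Bump = 12. G_3 = 11.

12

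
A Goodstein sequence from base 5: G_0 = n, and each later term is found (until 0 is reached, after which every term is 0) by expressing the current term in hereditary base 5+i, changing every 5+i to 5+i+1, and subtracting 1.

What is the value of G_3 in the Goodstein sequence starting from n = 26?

26 —HB5→ 5^2 + 1 —bump→ 6^2 + 1 = 37 —(−1)→ 36
36 —HB6→ 6^2 —bump→ 7^2 = 49 —(−1)→ 48
48 —HB7→ 6·7 + 6 —bump→ 6·8 + 6 = 54 —(−1)→ 53
53 —HB8→ 6·8 + 5 —bump→ 6·9 + 5 = 59 —(−1)→ 58

53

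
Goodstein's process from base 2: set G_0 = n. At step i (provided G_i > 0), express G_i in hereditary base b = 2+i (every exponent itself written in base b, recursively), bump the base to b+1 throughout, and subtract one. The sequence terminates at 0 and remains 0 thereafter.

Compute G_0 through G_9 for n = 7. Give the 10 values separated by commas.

7, 30, 259, 3127, 46657, 823543, 16777215, 37665879, 77777775, 150051213

[0] 7 ≡ 2^2 + 2 + 1 (base 2). Lift 3: 31. −1: 30.
[1] 30 ≡ 3^3 + 3 (base 3). Lift 4: 260. −1: 259.
[2] 259 ≡ 4^4 + 3 (base 4). Lift 5: 3128. −1: 3127.
[3] 3127 ≡ 5^5 + 2 (base 5). Lift 6: 46658. −1: 46657.
[4] 46657 ≡ 6^6 + 1 (base 6). Lift 7: 823544. −1: 823543.
[5] 823543 ≡ 7^7 (base 7). Lift 8: 16777216. −1: 16777215.
[6] 16777215 ≡ 7·8^7 + 7·8^6 + 7·8^5 + 7·8^4 + 7·8^3 + 7·8^2 + 7·8 + 7 (base 8). Lift 9: 37665880. −1: 37665879.
[7] 37665879 ≡ 7·9^7 + 7·9^6 + 7·9^5 + 7·9^4 + 7·9^3 + 7·9^2 + 7·9 + 6 (base 9). Lift 10: 77777776. −1: 77777775.
[8] 77777775 ≡ 7·10^7 + 7·10^6 + 7·10^5 + 7·10^4 + 7·10^3 + 7·10^2 + 7·10 + 5 (base 10). Lift 11: 150051214. −1: 150051213.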